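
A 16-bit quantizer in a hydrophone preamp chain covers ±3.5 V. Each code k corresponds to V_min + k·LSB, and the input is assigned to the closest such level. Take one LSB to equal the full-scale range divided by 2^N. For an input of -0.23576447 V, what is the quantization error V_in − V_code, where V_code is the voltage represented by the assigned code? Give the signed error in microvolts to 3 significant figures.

Span: 3.5 V − (-3.5 V) = 7 V. LSB = 7 V / 2^16 ≈ 106.8 µV.
(V_in − V_min)/LSB = (-0.23576447 − (-3.5)) × 65536/7 = 30560.7057 → nearest code k = 30561.
V_code = -3.5 + (30561/65536) × 7 = -0.23573303223 V.
e = -0.23576447 − (-0.23573303223) = −31.4 µV.

−31.4 µV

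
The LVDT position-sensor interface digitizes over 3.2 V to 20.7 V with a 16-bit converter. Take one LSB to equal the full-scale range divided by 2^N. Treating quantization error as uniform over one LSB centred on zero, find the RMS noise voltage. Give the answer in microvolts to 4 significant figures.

77.08 µV

Span: 20.7 V − (3.2 V) = 17.5 V.
One LSB is 17.5 V / 65536 = 267.029 µV.
For a uniform distribution on [−LSB/2, +LSB/2], V_rms = LSB/√12 = 267.029 µV/3.4641 = 77.08 µV.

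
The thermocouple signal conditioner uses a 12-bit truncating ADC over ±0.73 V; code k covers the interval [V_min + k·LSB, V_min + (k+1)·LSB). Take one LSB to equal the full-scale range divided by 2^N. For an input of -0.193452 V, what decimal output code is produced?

Range = 0.73 − (-0.73) = 1.46 V. LSB = 1.46 V / 2^12 ≈ 356.4 µV.
(V_in − V_min) × 2^12/range = (-0.193452 − (-0.73)) × 4096/1.46 = 1505.274.
Floor → code = 1505.

1505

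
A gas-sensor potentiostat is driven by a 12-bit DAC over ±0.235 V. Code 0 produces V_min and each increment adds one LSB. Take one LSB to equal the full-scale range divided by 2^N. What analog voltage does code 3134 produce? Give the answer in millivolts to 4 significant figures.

Full-scale range = 0.235 V − (-0.235 V) = 0.47 V. LSB = 0.47 V / 2^12.
Output = V_min + (3134/4096) × range = -0.235 + 0.765137 × 0.47 V
      = -0.235 + 0.359614 = 0.124614 V.

124.6 mV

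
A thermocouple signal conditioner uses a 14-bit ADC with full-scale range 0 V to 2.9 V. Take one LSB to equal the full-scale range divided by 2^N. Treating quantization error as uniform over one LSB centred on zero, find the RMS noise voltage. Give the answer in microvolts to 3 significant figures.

51.1 µV

V_FS = 2.9 V.
One LSB is 2.9 V / 16384 = 177.00 µV.
RMS of a uniform error over width LSB is LSB/√12 = 51.1 µV.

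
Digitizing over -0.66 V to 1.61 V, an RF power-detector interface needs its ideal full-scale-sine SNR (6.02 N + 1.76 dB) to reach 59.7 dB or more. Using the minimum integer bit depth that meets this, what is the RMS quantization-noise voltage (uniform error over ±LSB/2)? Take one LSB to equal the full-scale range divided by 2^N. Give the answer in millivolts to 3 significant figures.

Full-scale range = 1.61 V − (-0.66 V) = 2.27 V.
Required N = ⌈(59.7 − 1.76)/6.02⌉ = ⌈9.625⌉ = 10.
LSB = 2.27 V / 2^10 = 2.2168 mV.
V_rms = LSB/√12 = 0.640 mV.

0.640 mV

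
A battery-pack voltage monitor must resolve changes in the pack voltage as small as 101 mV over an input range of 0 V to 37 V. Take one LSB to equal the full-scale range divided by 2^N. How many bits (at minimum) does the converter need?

9 bits

V_FS = 37 V.
Required number of levels: 37/101 mV = 366.34; smallest N with 2^N ≥ that is 9.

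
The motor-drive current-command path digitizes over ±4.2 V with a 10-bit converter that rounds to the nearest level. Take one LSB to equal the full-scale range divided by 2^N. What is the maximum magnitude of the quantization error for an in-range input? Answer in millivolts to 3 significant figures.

Span: 4.2 V − (-4.2 V) = 8.4 V.
LSB = 8.4 V / 2^10 = 8.2031 mV.
Worst-case error for round-to-nearest is half an LSB: 4.10 mV.

4.10 mV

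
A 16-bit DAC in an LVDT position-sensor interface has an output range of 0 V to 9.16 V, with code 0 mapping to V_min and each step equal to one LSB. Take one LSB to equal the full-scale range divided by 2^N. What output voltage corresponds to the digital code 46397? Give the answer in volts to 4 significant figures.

6.485 V

Full-scale range = 9.16 V. LSB = 9.16 V / 2^16.
V_out = 0 + 46397 × (9.16/65536) V
      = 0 V + 6.48493 V = 6.48493 V.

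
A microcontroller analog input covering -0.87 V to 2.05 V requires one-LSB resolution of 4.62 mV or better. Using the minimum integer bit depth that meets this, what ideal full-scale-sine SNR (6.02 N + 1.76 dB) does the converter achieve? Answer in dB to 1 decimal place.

62.0 dB

Range = 2.05 − (-0.87) = 2.92 V.
Levels needed ≥ 2.92/4.62 mV = 632.0. 2^10 = 1024 suffices, so N_min = 10.
SNR = 6.02 × 10 + 1.76 = 61.96 dB.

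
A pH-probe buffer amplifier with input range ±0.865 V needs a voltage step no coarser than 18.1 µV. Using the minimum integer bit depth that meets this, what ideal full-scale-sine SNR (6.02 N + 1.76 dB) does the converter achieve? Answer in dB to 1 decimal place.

104.1 dB

Range = 0.865 − (-0.865) = 1.73 V.
Levels needed ≥ 1.73/18.1 µV = 95580. 2^17 = 131072 suffices, so N_min = 17.
Ideal SNR at N = 17: 6.02·17 + 1.76 = 104.1 dB.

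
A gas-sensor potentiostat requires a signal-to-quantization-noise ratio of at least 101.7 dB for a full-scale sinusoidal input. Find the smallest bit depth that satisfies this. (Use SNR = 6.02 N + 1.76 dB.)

17 bits

N ≥ (101.7 − 1.76)/6.02 = 16.601 → N_min = 17.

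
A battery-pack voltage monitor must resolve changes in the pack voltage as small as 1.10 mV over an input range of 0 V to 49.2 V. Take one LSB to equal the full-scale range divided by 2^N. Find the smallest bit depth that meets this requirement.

V_FS = 49.2 V.
Levels needed ≥ 49.2/1.10 mV = 44730. 2^16 = 65536 suffices, so N_min = 16.

16 bits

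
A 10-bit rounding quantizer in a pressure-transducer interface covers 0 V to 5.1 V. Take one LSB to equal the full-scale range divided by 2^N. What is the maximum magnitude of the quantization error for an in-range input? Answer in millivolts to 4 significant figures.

2.490 mV

Full-scale range = 5.1 V.
One LSB is 5.1 V / 1024 = 4.98047 mV.
Worst-case error for round-to-nearest is half an LSB: 2.490 mV.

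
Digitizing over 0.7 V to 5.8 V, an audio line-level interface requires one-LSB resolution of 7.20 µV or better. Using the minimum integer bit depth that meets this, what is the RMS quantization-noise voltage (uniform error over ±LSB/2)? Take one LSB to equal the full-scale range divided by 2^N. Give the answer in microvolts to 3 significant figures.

1.40 µV

Full-scale range = 5.8 V − (0.7 V) = 5.1 V.
Required number of levels: 5.1/7.20 µV = 708330; smallest N with 2^N ≥ that is 20.
LSB = 5.1 V / 2^20 = 4.8637 µV.
RMS noise = LSB/√12 = 1.40 µV.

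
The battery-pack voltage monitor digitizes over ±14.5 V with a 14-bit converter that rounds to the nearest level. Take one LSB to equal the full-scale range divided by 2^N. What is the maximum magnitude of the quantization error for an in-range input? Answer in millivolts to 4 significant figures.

0.8850 mV

Full-scale range = 14.5 V − (-14.5 V) = 29 V.
LSB = 29 V / 2^14 = 1.77002 mV.
Worst-case error for round-to-nearest is half an LSB: 0.8850 mV.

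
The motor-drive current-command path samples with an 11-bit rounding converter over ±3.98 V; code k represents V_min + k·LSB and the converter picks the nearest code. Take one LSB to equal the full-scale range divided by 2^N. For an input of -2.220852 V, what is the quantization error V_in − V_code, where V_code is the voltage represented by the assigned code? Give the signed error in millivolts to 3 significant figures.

−1.54 mV

Full-scale range = 3.98 V − (-3.98 V) = 7.96 V. LSB = 7.96 V / 2^11 ≈ 3.887 mV.
(-2.220852 − (-3.98)) / LSB = 1.759148 × 2048/7.96 = 452.6049. Nearest integer: k = 453.
Reconstructed level: -3.98 + 453 × 7.96/2048 V = -2.219316406 V.
V_in − V_code = -2.220852 − (-2.219316406) = −1.54 mV.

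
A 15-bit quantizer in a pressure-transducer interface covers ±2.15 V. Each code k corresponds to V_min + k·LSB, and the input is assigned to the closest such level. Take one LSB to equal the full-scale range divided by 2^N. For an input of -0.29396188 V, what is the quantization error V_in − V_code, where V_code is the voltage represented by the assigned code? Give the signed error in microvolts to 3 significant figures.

The full-scale span is 2.15 − (-2.15) = 4.3 V. LSB = 4.3 V / 2^15 ≈ 131.2 µV.
(-0.29396188 − (-2.15)) / LSB = 1.85603812 × 32768/4.3 = 14143.8737. Nearest integer: k = 14144.
V_code = -2.15 + (14144/32768) × 4.3 = -0.29394531250 V.
V_in − V_code = -0.29396188 − (-0.29394531250) = −16.6 µV.

−16.6 µV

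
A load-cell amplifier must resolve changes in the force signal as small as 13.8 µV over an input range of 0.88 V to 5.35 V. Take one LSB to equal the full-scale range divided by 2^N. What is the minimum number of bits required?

19 bits

Range = 5.35 − (0.88) = 4.47 V.
4.47 V / 13.8 µV = 323900. Since 2^18 = 262144 and 2^19 = 524288, N = 19.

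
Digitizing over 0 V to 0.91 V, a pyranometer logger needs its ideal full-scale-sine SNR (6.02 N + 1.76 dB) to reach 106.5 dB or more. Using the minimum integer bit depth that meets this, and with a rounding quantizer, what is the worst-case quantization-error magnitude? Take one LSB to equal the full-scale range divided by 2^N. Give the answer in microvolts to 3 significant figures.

Full-scale range = 0.91 V.
N ≥ (106.5 − 1.76)/6.02 = 17.399 → N_min = 18.
LSB = 0.91 V ÷ 2^18 = 0.91/262144 V = 3.4714 µV.
|e|_max = LSB/2 = 1.74 µV.

1.74 µV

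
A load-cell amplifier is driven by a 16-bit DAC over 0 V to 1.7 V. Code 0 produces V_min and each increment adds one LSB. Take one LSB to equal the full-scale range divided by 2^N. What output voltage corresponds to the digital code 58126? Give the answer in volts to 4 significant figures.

1.508 V

Range is 1.7 V. LSB = 1.7 V / 2^16.
V_out = 0 + 58126 × (1.7/65536) V
      = 0 V + 1.50779 V = 1.50779 V.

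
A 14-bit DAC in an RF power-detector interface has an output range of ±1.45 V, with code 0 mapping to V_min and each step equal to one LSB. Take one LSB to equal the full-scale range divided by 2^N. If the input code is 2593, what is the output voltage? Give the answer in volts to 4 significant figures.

The full-scale span is 1.45 − (-1.45) = 2.9 V. LSB = 2.9 V / 2^14.
V_out = V_min + code × LSB = -1.45 V + 2593 × 2.9 V / 16384
      = -1.45 + 0.458966 = -0.991034 V.

-0.9910 V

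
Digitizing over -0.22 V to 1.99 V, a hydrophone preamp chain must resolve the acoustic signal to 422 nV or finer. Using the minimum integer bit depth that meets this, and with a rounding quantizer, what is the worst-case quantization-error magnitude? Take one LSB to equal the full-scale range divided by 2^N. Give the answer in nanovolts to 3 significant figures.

Range = 1.99 − (-0.22) = 2.21 V.
2.21 V / 422 nV = 5.237e6. Since 2^22 = 4194304 and 2^23 = 8388608, N = 23.
One LSB is 2.21 V / 8388608 = 263.45 nV.
Max error for round-to-nearest is LSB/2 = 132 nV.

132 nV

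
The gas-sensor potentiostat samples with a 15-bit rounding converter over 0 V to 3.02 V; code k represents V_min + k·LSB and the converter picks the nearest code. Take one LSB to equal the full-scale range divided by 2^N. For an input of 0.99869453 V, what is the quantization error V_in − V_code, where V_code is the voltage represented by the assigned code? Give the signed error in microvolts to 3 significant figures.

Range is 3.02 V. LSB = 3.02 V / 2^15 ≈ 92.16 µV.
(V_in − V_min)/LSB = (0.99869453 − (0)) × 32768/3.02 = 10836.1663 → nearest code k = 10836.
V_code = V_min + k × range/2^15 = 0 + 10836 × 3.02/32768 = 0.99867919922 V.
V_in − V_code = 0.99869453 − (0.99867919922) = +15.3 µV.

+15.3 µV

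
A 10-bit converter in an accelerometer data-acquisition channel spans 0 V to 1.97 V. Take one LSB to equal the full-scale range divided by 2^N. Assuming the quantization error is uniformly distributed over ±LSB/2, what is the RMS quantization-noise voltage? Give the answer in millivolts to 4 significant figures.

Range is 1.97 V.
Step size = 1.97/1024 V = 1.92383 mV.
σ_q = LSB/√12 = 1.92383 mV/3.4641 = 0.5554 mV.

0.5554 mV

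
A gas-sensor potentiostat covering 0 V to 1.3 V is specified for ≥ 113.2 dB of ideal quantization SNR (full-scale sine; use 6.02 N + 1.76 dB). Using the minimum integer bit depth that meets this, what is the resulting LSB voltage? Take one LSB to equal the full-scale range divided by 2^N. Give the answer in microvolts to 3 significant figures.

2.48 µV

V_FS = 1.3 V.
N ≥ (113.2 − 1.76)/6.02 = 18.512 → N_min = 19.
One LSB is 1.3 V / 524288 = 2.48 µV.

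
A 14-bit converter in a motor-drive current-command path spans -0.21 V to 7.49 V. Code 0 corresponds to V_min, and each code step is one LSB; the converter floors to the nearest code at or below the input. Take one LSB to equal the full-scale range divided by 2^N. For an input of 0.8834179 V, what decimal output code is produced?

Span: 7.49 V − (-0.21 V) = 7.7 V. LSB = 7.7 V / 2^14 ≈ 470.0 µV.
(V_in − V_min) × 2^14/range = (0.8834179 − (-0.21)) × 16384/7.7 = 2326.566.
Floor → code = 2326.

2326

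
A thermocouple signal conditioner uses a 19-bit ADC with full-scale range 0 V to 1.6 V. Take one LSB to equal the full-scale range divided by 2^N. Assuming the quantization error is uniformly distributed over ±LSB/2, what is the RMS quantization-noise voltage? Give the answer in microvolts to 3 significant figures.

0.881 µV

Full-scale range = 1.6 V.
LSB = 1.6 V / 2^19 = 3.0518 µV.
σ_q = LSB/√12 = 3.0518 µV/3.4641 = 0.881 µV.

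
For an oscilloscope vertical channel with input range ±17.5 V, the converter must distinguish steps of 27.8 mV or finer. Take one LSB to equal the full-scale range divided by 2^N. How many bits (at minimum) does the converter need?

11 bits

Range = 17.5 − (-17.5) = 35 V.
Required number of levels: 35/27.8 mV = 1259.0; smallest N with 2^N ≥ that is 11.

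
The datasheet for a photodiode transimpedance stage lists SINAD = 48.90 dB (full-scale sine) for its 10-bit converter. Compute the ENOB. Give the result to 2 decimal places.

Inverting SNR = 6.02 N + 1.76: N_eff = (48.90 − 1.76)/6.02 = 7.8306.

7.83 bits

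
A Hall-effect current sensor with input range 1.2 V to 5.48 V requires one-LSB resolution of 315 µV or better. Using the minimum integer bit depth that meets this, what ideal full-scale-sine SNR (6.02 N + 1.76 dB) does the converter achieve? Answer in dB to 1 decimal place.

Full-scale range = 5.48 V − (1.2 V) = 4.28 V.
Required number of levels: 4.28/315 µV = 13587; smallest N with 2^N ≥ that is 14.
6.02(14) + 1.76 = 86.04 dB.

86.0 dB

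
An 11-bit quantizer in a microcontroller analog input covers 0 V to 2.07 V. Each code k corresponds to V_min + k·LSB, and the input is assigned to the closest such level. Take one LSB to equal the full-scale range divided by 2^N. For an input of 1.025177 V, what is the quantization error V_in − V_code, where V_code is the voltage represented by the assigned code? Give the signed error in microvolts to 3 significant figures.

Span = 2.07 V. LSB = 2.07 V / 2^11 ≈ 1.011 mV.
(V_in − V_min)/LSB = (1.025177 − (0)) × 2048/2.07 = 1014.2814 → nearest code k = 1014.
Reconstructed level: 0 + 1014 × 2.07/2048 V = 1.024892578 V.
Error = V_in − V_code = 1.025177 − (1.024892578) = +284 µV.

+284 µV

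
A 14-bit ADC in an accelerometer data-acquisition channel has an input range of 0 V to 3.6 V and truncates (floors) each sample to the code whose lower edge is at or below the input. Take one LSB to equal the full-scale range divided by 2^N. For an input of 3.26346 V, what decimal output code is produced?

Full-scale range = 3.6 V. LSB = 3.6 V / 2^14 ≈ 219.7 µV.
(V_in − V_min) × 2^14/range = (3.26346 − (0)) × 16384/3.6 = 14852.369.
Floor → code = 14852.

14852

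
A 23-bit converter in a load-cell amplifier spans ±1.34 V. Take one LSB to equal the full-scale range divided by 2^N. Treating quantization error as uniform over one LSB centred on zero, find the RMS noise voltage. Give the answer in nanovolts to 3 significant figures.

The full-scale span is 1.34 − (-1.34) = 2.68 V.
One LSB is 2.68 V / 8388608 = 319.48 nV.
V_rms = LSB/√12 = 319.48 nV / √12 = 92.2 nV.

92.2 nV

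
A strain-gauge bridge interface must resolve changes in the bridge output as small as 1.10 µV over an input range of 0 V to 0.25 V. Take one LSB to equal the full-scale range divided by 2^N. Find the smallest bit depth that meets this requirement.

18 bits

Full-scale range = 0.25 V.
0.25 V / 1.10 µV = 227300. Since 2^17 = 131072 and 2^18 = 262144, N = 18.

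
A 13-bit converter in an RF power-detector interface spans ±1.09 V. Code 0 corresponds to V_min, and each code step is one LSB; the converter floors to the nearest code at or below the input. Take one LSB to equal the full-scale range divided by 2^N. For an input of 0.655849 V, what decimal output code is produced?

6560

Span: 1.09 V − (-1.09 V) = 2.18 V. LSB = 2.18 V / 2^13 ≈ 266.1 µV.
V_in − V_min = 0.655849 − (-1.09) = 1.745849 V.
Divide by LSB: 1.745849 × 8192/2.18 = 6560.5482.
Truncating gives code 6560.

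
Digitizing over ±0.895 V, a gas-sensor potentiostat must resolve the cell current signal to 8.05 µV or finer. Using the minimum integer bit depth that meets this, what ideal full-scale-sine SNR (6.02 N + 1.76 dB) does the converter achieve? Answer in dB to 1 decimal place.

Span: 0.895 V − (-0.895 V) = 1.79 V.
Levels needed ≥ 1.79/8.05 µV = 222400. 2^18 = 262144 suffices, so N_min = 18.
6.02(18) + 1.76 = 110.12 dB.

110.1 dB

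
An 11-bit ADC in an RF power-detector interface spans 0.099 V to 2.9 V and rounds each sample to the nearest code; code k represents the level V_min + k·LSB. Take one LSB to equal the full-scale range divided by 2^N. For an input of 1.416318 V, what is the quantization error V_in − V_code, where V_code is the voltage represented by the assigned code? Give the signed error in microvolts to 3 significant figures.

Full-scale range = 2.9 V − (0.099 V) = 2.801 V. LSB = 2.801 V / 2^11 ≈ 1.368 mV.
(1.416318 − (0.099)) / LSB = 1.317318 × 2048/2.801 = 963.1800. Nearest integer: k = 963.
Reconstructed level: 0.099 + 963 × 2.801/2048 V = 1.416071777 V.
V_in − V_code = 1.416318 − (1.416071777) = +246 µV.

+246 µV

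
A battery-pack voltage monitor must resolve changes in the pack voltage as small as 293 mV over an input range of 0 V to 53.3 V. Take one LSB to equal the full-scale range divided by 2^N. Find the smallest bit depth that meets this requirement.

8 bits

Span = 53.3 V.
Levels needed ≥ 53.3/293 mV = 181.9. 2^8 = 256 suffices, so N_min = 8.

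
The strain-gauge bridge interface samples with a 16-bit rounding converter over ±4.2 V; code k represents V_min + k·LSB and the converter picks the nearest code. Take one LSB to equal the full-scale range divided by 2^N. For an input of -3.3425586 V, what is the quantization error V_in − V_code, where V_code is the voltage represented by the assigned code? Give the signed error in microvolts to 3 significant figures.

Span: 4.2 V − (-4.2 V) = 8.4 V. LSB = 8.4 V / 2^16 ≈ 128.2 µV.
Position in LSBs: (-3.3425586 − (-4.2)) × 65536/8.4 = 6689.6761; rounding gives k = 6690.
V_code = -4.2 + (6690/65536) × 8.4 = -3.3425170898 V.
V_in − V_code = -3.3425586 − (-3.3425170898) = −41.5 µV.

−41.5 µV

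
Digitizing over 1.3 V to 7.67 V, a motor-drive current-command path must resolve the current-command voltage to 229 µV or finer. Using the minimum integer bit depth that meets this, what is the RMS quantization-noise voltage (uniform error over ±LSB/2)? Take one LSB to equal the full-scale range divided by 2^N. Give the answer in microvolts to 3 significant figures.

Range = 7.67 − (1.3) = 6.37 V.
Required number of levels: 6.37/229 µV = 27817; smallest N with 2^N ≥ that is 15.
LSB = 6.37 V / 2^15 = 194.40 µV.
V_rms = LSB/√12 = 56.1 µV.

56.1 µV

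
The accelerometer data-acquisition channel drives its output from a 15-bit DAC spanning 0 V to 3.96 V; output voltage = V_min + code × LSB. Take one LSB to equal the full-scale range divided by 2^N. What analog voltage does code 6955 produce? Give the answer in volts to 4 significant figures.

0.8405 V

Range is 3.96 V. LSB = 3.96 V / 2^15.
V_out = 0 + 6955 × (3.96/32768) V
      = 0 + 0.840509 = 0.840509 V.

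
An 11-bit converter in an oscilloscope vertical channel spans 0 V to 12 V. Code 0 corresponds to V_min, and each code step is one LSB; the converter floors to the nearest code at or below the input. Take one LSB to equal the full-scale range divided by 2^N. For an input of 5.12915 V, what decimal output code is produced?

Span = 12 V. LSB = 12 V / 2^11 ≈ 5.859 mV.
(V_in − V_min) × 2^11/range = (5.12915 − (0)) × 2048/12 = 875.375.
Floor → code = 875.

875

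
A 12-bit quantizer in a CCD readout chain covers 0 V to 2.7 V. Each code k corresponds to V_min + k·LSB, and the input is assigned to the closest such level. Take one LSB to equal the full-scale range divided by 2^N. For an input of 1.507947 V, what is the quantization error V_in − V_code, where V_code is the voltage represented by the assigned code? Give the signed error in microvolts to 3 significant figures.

Span = 2.7 V. LSB = 2.7 V / 2^12 ≈ 0.6592 mV.
(1.507947 − (0)) / LSB = 1.507947 × 4096/2.7 = 2287.6114. Nearest integer: k = 2288.
V_code = V_min + k × range/2^12 = 0 + 2288 × 2.7/4096 = 1.508203125 V.
e = 1.507947 − (1.508203125) = −256 µV.

−256 µV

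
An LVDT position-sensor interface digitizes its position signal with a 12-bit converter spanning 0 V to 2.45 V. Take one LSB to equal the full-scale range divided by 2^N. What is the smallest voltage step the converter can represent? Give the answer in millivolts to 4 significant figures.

0.5981 mV

V_FS = 2.45 V.
Number of codes = 2^12 = 4096.
LSB = 2.45 V ÷ 2^12 = 2.45/4096 V = 0.5981 mV.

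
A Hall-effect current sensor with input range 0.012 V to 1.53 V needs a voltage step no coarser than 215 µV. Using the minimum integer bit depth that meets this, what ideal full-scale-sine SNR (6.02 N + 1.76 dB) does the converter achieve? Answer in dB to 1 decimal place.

80.0 dB

The full-scale span is 1.53 − (0.012) = 1.518 V.
1.518 V / 215 µV = 7060. Since 2^12 = 4096 and 2^13 = 8192, N = 13.
6.02(13) + 1.76 = 80.02 dB.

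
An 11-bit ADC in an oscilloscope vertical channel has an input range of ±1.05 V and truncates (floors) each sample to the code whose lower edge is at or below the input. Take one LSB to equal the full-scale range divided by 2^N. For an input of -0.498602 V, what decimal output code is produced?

Range = 1.05 − (-1.05) = 2.1 V. LSB = 2.1 V / 2^11 ≈ 1.025 mV.
(V_in − V_min) × 2^11/range = (-0.498602 − (-1.05)) × 2048/2.1 = 537.744.
Floor → code = 537.

537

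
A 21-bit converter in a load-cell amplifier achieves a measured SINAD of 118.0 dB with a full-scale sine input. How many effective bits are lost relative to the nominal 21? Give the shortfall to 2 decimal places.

ENOB = (SINAD − 1.76)/6.02 = (118.0 − 1.76)/6.02 = 19.3090 bits.
21 − 19.3090 = 1.69 bits below nominal.

1.69 bits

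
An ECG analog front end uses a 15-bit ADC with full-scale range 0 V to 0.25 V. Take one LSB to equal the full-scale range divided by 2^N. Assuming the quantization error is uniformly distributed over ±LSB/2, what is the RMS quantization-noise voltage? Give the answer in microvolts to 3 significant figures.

Span = 0.25 V.
One LSB is 0.25 V / 32768 = 7.6294 µV.
RMS of a uniform error over width LSB is LSB/√12 = 2.20 µV.

2.20 µV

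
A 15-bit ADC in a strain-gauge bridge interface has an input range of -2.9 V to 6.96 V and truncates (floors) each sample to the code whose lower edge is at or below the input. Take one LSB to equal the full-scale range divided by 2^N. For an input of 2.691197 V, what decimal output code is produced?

Full-scale range = 6.96 V − (-2.9 V) = 9.86 V. LSB = 9.86 V / 2^15 ≈ 300.9 µV.
(V_in − V_min) × 2^15/range = (2.691197 − (-2.9)) × 32768/9.86 = 18581.374.
Floor → code = 18581.

18581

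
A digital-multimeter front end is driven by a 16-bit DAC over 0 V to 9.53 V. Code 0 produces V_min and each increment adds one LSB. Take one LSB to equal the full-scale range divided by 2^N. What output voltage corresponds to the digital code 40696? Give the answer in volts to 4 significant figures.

Full-scale range = 9.53 V. LSB = 9.53 V / 2^16.
V_out = 0 + 40696 × (9.53/65536) V
      = 0 + 5.91786 = 5.91786 V.

5.918 V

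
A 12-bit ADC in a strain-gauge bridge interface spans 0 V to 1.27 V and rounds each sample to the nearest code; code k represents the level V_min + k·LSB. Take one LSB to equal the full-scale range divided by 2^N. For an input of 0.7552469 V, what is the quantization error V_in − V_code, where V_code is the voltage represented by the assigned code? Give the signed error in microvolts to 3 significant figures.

−55.8 µV

Full-scale range = 1.27 V. LSB = 1.27 V / 2^12 ≈ 310.1 µV.
Position in LSBs: (0.7552469 − (0)) × 4096/1.27 = 2435.8199; rounding gives k = 2436.
V_code = 0 + (2436/4096) × 1.27 = 0.7553027344 V.
e = 0.7552469 − (0.7553027344) = −55.8 µV.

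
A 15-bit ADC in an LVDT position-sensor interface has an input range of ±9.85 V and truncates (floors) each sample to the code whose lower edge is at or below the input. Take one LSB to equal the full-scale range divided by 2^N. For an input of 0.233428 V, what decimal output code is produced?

Full-scale range = 9.85 V − (-9.85 V) = 19.7 V. LSB = 19.7 V / 2^15 ≈ 0.6012 mV.
code = ⌊(V_in − V_min)/LSB⌋ = ⌊(V_in − V_min) × 2^15 / range⌋
     = ⌊(0.233428 − (-9.85)) × 32768 / 19.7⌋ = ⌊10.083428 × 32768/19.7⌋
     = ⌊16772.273⌋ = 16772.

16772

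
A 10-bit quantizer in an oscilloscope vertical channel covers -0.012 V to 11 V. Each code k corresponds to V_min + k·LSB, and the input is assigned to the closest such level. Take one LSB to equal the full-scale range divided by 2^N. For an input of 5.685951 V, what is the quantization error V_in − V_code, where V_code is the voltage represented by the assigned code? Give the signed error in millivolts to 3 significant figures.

Range = 11 − (-0.012) = 11.012 V. LSB = 11.012 V / 2^10 ≈ 10.75 mV.
(V_in − V_min)/LSB = (5.685951 − (-0.012)) × 1024/11.012 = 529.8494 → nearest code k = 530.
V_code = -0.012 + (530/1024) × 11.012 = 5.687570313 V.
e = 5.685951 − (5.687570313) = −1.62 mV.

−1.62 mV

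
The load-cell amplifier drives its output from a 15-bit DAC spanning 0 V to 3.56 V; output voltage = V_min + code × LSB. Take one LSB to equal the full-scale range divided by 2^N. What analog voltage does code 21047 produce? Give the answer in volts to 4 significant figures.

Range is 3.56 V. LSB = 3.56 V / 2^15.
V_out = V_min + code × LSB = 0 V + 21047 × 3.56 V / 32768
      = 0 V + 2.28660 V = 2.28660 V.

2.287 V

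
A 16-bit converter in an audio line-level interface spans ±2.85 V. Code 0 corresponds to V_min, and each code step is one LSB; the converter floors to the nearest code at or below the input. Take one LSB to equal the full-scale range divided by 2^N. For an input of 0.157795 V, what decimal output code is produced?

34582

Span: 2.85 V − (-2.85 V) = 5.7 V. LSB = 5.7 V / 2^16 ≈ 86.98 µV.
code = ⌊(V_in − V_min)/LSB⌋ = ⌊(V_in − V_min) × 2^16 / range⌋
     = ⌊(0.157795 − (-2.85)) × 65536 / 5.7⌋ = ⌊3.007795 × 65536/5.7⌋
     = ⌊34582.255⌋ = 34582.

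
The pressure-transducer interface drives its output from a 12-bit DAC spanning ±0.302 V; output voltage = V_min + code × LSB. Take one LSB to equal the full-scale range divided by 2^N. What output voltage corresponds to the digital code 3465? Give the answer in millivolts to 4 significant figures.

The full-scale span is 0.302 − (-0.302) = 0.604 V. LSB = 0.604 V / 2^12.
Output = V_min + (3465/4096) × range = -0.302 + 0.845947 × 0.604 V
      = -0.302 + 0.510952 = 0.208952 V.

209.0 mV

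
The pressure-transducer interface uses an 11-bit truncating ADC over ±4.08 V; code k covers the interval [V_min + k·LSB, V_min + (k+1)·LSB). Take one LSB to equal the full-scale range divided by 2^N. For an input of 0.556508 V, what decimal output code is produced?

1163

Range = 4.08 − (-4.08) = 8.16 V. LSB = 8.16 V / 2^11 ≈ 3.984 mV.
V_in − V_min = 0.556508 − (-4.08) = 4.636508 V.
Divide by LSB: 4.636508 × 2048/8.16 = 1163.6726.
Truncating gives code 1163.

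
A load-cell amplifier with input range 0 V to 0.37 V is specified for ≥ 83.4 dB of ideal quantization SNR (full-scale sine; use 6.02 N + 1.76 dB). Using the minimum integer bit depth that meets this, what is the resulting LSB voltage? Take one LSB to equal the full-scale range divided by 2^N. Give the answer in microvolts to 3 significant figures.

Full-scale range = 0.37 V.
Required N = ⌈(83.4 − 1.76)/6.02⌉ = ⌈13.561⌉ = 14.
Step size = 0.37/16384 V = 22.6 µV.

22.6 µV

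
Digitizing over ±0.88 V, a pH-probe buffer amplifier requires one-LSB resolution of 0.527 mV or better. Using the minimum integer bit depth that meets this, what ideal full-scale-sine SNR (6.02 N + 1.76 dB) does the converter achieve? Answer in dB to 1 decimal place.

74.0 dB

Range = 0.88 − (-0.88) = 1.76 V.
Required number of levels: 1.76/0.527 mV = 3339.7; smallest N with 2^N ≥ that is 12.
Ideal SNR at N = 12: 6.02·12 + 1.76 = 74.0 dB.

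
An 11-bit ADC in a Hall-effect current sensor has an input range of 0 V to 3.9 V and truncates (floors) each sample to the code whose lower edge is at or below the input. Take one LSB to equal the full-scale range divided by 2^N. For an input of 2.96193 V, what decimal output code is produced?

V_FS = 3.9 V. LSB = 3.9 V / 2^11 ≈ 1.904 mV.
V_in − V_min = 2.96193 − (0) = 2.96193 V.
Divide by LSB: 2.96193 × 2048/3.9 = 1555.3930.
Truncating gives code 1555.

1555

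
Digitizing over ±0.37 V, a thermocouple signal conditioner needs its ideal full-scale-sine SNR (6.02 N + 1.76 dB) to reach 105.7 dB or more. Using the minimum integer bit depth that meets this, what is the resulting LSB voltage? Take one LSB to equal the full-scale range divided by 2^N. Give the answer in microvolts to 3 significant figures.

Span: 0.37 V − (-0.37 V) = 0.74 V.
Required N = ⌈(105.7 − 1.76)/6.02⌉ = ⌈17.266⌉ = 18.
One LSB is 0.74 V / 262144 = 2.82 µV.

2.82 µV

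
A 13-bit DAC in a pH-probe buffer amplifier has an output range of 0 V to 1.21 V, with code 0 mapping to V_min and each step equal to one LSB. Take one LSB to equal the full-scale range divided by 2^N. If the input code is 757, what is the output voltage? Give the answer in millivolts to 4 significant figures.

V_FS = 1.21 V. LSB = 1.21 V / 2^13.
Output = V_min + (757/8192) × range = 0 + 0.0924072 × 1.21 V
      = 0 + 0.111813 = 0.111813 V.

111.8 mV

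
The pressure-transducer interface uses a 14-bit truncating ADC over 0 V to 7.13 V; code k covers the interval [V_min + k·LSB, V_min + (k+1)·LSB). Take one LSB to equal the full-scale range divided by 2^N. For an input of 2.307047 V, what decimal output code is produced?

5301

Span = 7.13 V. LSB = 7.13 V / 2^14 ≈ 435.2 µV.
code = ⌊(V_in − V_min)/LSB⌋ = ⌊(V_in − V_min) × 2^14 / range⌋
     = ⌊(2.307047 − (0)) × 16384 / 7.13⌋ = ⌊2.307047 × 16384/7.13⌋
     = ⌊5301.355⌋ = 5301.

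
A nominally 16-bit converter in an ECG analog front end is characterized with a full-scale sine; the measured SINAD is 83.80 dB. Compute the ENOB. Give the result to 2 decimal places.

ENOB = (SINAD − 1.76) / 6.02 = (83.80 − 1.76) / 6.02 = 82.04 / 6.02 = 13.6279.

13.63 bits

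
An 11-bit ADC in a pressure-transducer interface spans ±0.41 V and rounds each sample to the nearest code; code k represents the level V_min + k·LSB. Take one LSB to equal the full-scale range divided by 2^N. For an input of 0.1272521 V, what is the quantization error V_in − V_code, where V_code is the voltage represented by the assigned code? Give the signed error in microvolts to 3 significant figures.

Span: 0.41 V − (-0.41 V) = 0.82 V. LSB = 0.82 V / 2^11 ≈ 400.4 µV.
(0.1272521 − (-0.41)) / LSB = 0.5372521 × 2048/0.82 = 1341.8199. Nearest integer: k = 1342.
V_code = -0.41 + (1342/2048) × 0.82 = 0.1273242188 V.
V_in − V_code = 0.1272521 − (0.1273242188) = −72.1 µV.

−72.1 µV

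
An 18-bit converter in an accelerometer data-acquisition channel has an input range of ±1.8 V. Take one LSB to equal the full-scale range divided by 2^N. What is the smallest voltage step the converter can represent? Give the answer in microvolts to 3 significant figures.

Span: 1.8 V − (-1.8 V) = 3.6 V.
2^18 = 262144 levels.
One LSB is 3.6 V / 262144 = 13.7 µV.

13.7 µV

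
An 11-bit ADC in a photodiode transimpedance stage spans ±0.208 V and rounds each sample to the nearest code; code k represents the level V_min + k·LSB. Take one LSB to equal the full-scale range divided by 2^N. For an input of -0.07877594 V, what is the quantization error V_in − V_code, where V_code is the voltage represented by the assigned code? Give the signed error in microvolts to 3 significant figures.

+36.6 µV

Range = 0.208 − (-0.208) = 0.416 V. LSB = 0.416 V / 2^11 ≈ 203.1 µV.
(-0.07877594 − (-0.208)) / LSB = 0.12922406 × 2048/0.416 = 636.1800. Nearest integer: k = 636.
Reconstructed level: -0.208 + 636 × 0.416/2048 V = -0.07881250000 V.
e = -0.07877594 − (-0.07881250000) = +36.6 µV.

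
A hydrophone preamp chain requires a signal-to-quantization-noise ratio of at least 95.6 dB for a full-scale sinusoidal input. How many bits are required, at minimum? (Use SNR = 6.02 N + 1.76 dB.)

N ≥ (95.6 − 1.76)/6.02 = 15.588 → N_min = 16.

16 bits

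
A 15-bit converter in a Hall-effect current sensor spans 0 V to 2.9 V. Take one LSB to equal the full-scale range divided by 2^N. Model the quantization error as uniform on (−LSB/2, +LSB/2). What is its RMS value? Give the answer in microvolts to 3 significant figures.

Full-scale range = 2.9 V.
One LSB is 2.9 V / 32768 = 88.501 µV.
For a uniform distribution on [−LSB/2, +LSB/2], V_rms = LSB/√12 = 88.501 µV/3.4641 = 25.5 µV.

25.5 µV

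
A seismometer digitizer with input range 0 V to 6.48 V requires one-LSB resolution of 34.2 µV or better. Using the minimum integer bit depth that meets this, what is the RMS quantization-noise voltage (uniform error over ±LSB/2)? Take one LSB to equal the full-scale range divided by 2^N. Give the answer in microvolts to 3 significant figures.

7.14 µV

V_FS = 6.48 V.
Need 2^N ≥ 6.48 V / 34.2 µV = 189500 → N_min = 18.
LSB = 6.48 V / 2^18 = 24.719 µV.
V_rms = LSB/√12 = 7.14 µV.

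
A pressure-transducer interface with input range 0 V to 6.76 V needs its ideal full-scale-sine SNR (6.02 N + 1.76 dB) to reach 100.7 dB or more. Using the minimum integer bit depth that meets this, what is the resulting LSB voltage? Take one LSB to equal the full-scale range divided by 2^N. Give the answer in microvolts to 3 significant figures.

51.6 µV

V_FS = 6.76 V.
Required N = ⌈(100.7 − 1.76)/6.02⌉ = ⌈16.435⌉ = 17.
LSB = 6.76 V / 2^17 = 51.6 µV.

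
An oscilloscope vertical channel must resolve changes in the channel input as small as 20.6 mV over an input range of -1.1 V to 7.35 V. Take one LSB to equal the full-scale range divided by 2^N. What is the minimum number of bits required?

9 bits

Full-scale range = 7.35 V − (-1.1 V) = 8.45 V.
Need 2^N ≥ 8.45 V / 20.6 mV = 410.2 → N_min = 9.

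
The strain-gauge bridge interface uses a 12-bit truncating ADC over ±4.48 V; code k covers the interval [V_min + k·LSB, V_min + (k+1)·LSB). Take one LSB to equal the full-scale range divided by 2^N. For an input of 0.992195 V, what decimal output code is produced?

The full-scale span is 4.48 − (-4.48) = 8.96 V. LSB = 8.96 V / 2^12 ≈ 2.188 mV.
V_in − V_min = 0.992195 − (-4.48) = 5.472195 V.
Divide by LSB: 5.472195 × 4096/8.96 = 2501.5749.
Truncating gives code 2501.

2501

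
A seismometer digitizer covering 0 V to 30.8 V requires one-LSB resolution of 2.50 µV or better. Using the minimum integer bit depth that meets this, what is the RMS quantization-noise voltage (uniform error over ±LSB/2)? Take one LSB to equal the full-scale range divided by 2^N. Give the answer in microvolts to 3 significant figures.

0.530 µV

Span = 30.8 V.
Required number of levels: 30.8/2.50 µV = 1.2320e7; smallest N with 2^N ≥ that is 24.
LSB = 30.8 V ÷ 2^24 = 30.8/16777216 V = 1.8358 µV.
σ_q = LSB/√12 = 1.8358 µV/3.4641 = 0.530 µV.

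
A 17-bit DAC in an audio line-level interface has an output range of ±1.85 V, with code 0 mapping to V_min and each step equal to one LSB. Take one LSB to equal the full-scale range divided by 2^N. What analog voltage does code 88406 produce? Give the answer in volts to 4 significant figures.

0.6456 V

Full-scale range = 1.85 V − (-1.85 V) = 3.7 V. LSB = 3.7 V / 2^17.
V_out = -1.85 + 88406 × (3.7/131072) V
      = -1.85 + 2.49559 = 0.645592 V.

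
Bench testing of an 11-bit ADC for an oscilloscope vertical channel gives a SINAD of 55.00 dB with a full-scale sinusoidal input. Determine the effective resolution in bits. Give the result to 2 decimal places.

(55.00 − 1.76) / 6.02 = 53.24/6.02 = 8.8439 effective bits.

8.84 bits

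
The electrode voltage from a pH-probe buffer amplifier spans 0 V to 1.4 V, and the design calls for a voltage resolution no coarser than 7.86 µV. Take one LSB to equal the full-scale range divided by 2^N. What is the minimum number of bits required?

Range is 1.4 V.
Required number of levels: 1.4/7.86 µV = 178120; smallest N with 2^N ≥ that is 18.

18 bits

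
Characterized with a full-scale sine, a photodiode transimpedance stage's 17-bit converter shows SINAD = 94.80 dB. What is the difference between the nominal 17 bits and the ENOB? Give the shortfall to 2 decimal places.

1.54 bits

ENOB = (SINAD − 1.76)/6.02 = (94.80 − 1.76)/6.02 = 15.4551 bits.
17 − 15.4551 = 1.54 bits below nominal.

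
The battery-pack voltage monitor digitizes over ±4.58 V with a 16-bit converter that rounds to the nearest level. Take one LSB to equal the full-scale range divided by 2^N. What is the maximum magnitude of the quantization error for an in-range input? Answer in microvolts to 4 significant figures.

69.89 µV

The full-scale span is 4.58 − (-4.58) = 9.16 V.
LSB = 9.16 V / 2^16 = 139.771 µV.
A rounding quantizer has |error| ≤ LSB/2 = 69.89 µV.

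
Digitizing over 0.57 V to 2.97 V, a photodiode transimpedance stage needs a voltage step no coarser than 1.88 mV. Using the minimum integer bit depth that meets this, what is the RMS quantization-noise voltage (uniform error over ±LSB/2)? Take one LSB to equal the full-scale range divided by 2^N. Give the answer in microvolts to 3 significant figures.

The full-scale span is 2.97 − (0.57) = 2.4 V.
Need 2^N ≥ 2.4 V / 1.88 mV = 1277 → N_min = 11.
One LSB is 2.4 V / 2048 = 1.1719 mV.
σ_q = LSB/√12 = 1.1719 mV/3.4641 = 338 µV.

338 µV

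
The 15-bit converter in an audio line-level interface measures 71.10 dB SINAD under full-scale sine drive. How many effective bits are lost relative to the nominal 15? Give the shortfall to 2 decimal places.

N_eff = (71.10 − 1.76)/6.02 = 11.5183 bits.
Lost resolution: 15 − 11.5183 = 3.4817 bits.

3.48 bits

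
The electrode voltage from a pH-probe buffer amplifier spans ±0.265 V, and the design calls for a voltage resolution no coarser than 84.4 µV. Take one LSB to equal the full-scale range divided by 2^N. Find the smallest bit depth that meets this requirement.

Range = 0.265 − (-0.265) = 0.53 V.
Need 2^N ≥ 0.53 V / 84.4 µV = 6280 → N_min = 13.

13 bits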